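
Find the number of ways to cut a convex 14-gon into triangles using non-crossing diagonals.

208012

Triangulations of a convex m-gon are counted by C_{m−2}; with m = 14 this is C_12.
C_12 = C(24,12)/13 = 2704156/13 = 208012.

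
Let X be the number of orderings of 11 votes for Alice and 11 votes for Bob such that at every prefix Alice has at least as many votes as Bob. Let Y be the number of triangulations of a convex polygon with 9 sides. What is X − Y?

58357

Ballot sequences with n votes each where one side never trails are Dyck words, counted by C_n; here n = 11. So X = C_11 = 58786.
The number of triangulations of a 9-gon is the Catalan number C_7 (index = sides − 2). So Y = C_7 = 429.
X − Y = 58786 − 429 = 58357.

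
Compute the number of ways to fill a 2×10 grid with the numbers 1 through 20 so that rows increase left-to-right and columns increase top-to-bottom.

Standard Young tableaux of shape 2×n are counted by C_n; here n = 10.
C_10 = 16796.

16796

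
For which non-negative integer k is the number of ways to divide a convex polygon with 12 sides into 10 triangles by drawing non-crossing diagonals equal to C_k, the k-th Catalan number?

10

The number of triangulations of a 12-gon is the Catalan number C_10 (index = sides − 2).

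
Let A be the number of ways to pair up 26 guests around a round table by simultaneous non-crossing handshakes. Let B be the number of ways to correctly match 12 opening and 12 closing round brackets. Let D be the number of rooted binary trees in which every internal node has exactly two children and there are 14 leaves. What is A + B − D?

208012

With 26 = 2·13 people, non-crossing handshake pairings are non-crossing perfect matchings on a circle, counted by C_13. So A = C_13 = 742900.
With 12 pairs the number of balanced bracket strings is the Catalan number C_12. So B = C_12 = 208012.
Full binary trees with 14 leaves have 14−1 = 13 internal nodes, so there are C_13 of them. So D = C_13 = 742900.
A + B − D = 742900 + 208012 − 742900 = 208012.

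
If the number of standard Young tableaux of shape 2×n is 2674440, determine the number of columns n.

Standard Young tableaux of shape 2×n are counted by C_n. Since C_14 = 2674440, the index is 14.

14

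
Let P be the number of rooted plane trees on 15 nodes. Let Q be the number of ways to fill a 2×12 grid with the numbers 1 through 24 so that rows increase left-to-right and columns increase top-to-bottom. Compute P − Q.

2466428

Rooted ordered (plane) trees on m nodes have m−1 edges and are counted by C_{m−1}; m = 15 gives C_14. So P = C_14 = 2674440.
By the hook-length formula (or a Dyck-path bijection), SYT of shape 2×12 number C_12. So Q = C_12 = 208012.
P − Q = 2674440 − 208012 = 2466428.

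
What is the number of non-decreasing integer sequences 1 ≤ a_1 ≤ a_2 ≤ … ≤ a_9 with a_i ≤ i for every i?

4862

Weakly increasing sequences with a_i ≤ i biject with Dyck paths of semilength 9, so there are C_9.
C_9 = C(18,9)/10 = 48620/10 = 4862.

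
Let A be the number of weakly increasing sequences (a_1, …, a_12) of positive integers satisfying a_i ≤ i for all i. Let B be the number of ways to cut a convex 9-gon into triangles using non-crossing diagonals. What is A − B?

Such sub-staircase sequences of length n are counted by C_n; here n = 12. So A = C_12 = 208012.
Triangulations of a convex m-gon are counted by C_{m−2}; with m = 9 this is C_7. So B = C_7 = 429.
A − B = 208012 − 429 = 207583.

207583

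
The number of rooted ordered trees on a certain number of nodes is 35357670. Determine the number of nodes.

Rooted ordered trees on m nodes are counted by C_{m−1}. The Catalan number equal to 35357670 is C_16.
So the index is 16, and the number of nodes is 16 + 1 = 17.

17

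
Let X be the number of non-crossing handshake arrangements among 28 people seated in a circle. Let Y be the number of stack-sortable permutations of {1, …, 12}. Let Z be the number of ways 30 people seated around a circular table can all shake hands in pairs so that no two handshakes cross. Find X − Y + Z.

With 28 = 2·14 people, non-crossing handshake pairings are non-crossing perfect matchings on a circle, counted by C_14. So X = C_14 = 2674440.
By Knuth's characterisation, the stack-sortable permutations of length 12 are the 231-avoiders, numbering C_12. So Y = C_12 = 208012.
Non-crossing handshake pairings of 2n people are counted by C_n; 30 people gives n = 15. So Z = C_15 = 9694845.
X − Y + Z = 2674440 − 208012 + 9694845 = 12161273.

12161273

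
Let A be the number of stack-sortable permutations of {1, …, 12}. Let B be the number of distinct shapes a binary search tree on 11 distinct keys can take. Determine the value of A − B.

149226

Stack-sortable permutations are exactly the 231-avoiding ones, counted by C_n; here n = 12. So A = C_12 = 208012.
Binary trees (left/right distinguished) on n nodes are counted by C_n; here n = 11. So B = C_11 = 58786.
A − B = 208012 − 58786 = 149226.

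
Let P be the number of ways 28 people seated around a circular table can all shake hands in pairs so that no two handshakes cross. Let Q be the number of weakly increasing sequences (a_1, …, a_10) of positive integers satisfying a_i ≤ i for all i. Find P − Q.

With 28 = 2·14 people, non-crossing handshake pairings are non-crossing perfect matchings on a circle, counted by C_14. So P = C_14 = 2674440.
Such sub-staircase sequences of length n are counted by C_n; here n = 10. So Q = C_10 = 16796.
P − Q = 2674440 − 16796 = 2657644.

2657644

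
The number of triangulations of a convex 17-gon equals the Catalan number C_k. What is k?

15

Triangulations of a convex m-gon are counted by C_{m−2}; with m = 17 this is C_15.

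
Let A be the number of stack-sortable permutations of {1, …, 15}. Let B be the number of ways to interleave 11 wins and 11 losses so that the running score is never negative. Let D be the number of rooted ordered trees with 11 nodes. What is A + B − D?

9736835

Stack-sortable permutations are exactly the 231-avoiding ones, counted by C_n; here n = 15. So A = C_15 = 9694845.
Ballot sequences with n votes each where one side never trails are Dyck words, counted by C_n; here n = 11. So B = C_11 = 58786.
A rooted plane tree on 11 nodes has 10 edges, and such trees are counted by C_10. So D = C_10 = 16796.
A + B − D = 9694845 + 58786 − 16796 = 9736835.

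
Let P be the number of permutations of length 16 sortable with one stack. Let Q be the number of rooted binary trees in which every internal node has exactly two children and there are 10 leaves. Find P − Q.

Stack-sortable permutations are exactly the 231-avoiding ones, counted by C_n; here n = 16. So P = C_16 = 35357670.
A full binary tree with L leaves has L−1 internal nodes and is counted by C_{L−1}; L = 10 gives C_9. So Q = C_9 = 4862.
P − Q = 35357670 − 4862 = 35352808.

35352808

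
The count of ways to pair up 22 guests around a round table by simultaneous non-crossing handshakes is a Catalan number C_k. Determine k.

11

Non-crossing handshake pairings of 2n people are counted by C_n; 22 people gives n = 11.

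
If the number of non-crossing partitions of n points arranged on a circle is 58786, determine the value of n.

11

Non-crossing partitions of [n] are counted by C_n. Since C_11 = 58786, the index is 11.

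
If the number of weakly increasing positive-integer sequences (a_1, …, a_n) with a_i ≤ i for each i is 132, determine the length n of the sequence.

6

Such sub-staircase sequences of length n are counted by C_n; 132 = C_6.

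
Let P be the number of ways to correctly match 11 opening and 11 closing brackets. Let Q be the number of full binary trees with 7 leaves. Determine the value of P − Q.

58654

A balanced arrangement of 11 bracket pairs is a Dyck word of semilength 11, so the count is C_11. So P = C_11 = 58786.
A full binary tree with L leaves has L−1 internal nodes and is counted by C_{L−1}; L = 7 gives C_6. So Q = C_6 = 132.
P − Q = 58786 − 132 = 58654.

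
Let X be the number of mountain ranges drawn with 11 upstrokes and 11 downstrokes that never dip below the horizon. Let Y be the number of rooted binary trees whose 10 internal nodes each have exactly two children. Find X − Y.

A Dyck path with 11 up-steps and 11 down-steps has semilength 11, so there are C_11 of them. So X = C_11 = 58786.
The number of full binary trees on 10 internal nodes is the Catalan number C_10. So Y = C_10 = 16796.
X − Y = 58786 − 16796 = 41990.

41990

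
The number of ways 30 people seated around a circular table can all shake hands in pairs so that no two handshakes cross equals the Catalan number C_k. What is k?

15

With 30 = 2·15 people, non-crossing handshake pairings are non-crossing perfect matchings on a circle, counted by C_15.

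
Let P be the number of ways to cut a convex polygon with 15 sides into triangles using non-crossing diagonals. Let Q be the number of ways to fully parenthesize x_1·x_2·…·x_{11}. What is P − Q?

A convex 15-gon is triangulated into 13 triangles, and the number of such triangulations is the Catalan number C_{15−2} = C_13. So P = C_13 = 742900.
Parenthesizations of m factors correspond to full binary trees with m leaves, counted by C_{m−1}; m = 11 gives C_10. So Q = C_10 = 16796.
P − Q = 742900 − 16796 = 726104.

726104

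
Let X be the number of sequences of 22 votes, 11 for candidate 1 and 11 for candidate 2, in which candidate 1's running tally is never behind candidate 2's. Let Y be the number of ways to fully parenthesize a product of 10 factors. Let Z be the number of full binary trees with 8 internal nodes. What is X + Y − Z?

62218

Ballot sequences with n votes each where one side never trails are Dyck words, counted by C_n; here n = 11. So X = C_11 = 58786.
Parenthesizations of m factors correspond to full binary trees with m leaves, counted by C_{m−1}; m = 10 gives C_9. So Y = C_9 = 4862.
The number of full binary trees on 8 internal nodes is the Catalan number C_8. So Z = C_8 = 1430.
X + Y − Z = 58786 + 4862 − 1430 = 62218.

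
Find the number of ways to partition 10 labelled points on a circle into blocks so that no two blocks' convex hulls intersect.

Non-crossing partitions of an n-element set are counted by C_n; here n = 10.
C_10 = C_9 · 2(2·9+1)/(9+2) = 4862 · 38/11 = 16796.

16796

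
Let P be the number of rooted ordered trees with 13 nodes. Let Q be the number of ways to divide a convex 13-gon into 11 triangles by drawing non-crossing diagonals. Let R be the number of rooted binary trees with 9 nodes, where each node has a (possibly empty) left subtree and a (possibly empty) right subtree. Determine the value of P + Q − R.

261936

Rooted ordered (plane) trees on m nodes have m−1 edges and are counted by C_{m−1}; m = 13 gives C_12. So P = C_12 = 208012.
Triangulations of a convex m-gon are counted by C_{m−2}; with m = 13 this is C_11. So Q = C_11 = 58786.
Rooted binary trees with 9 nodes (each child slot possibly empty) number C_9. So R = C_9 = 4862.
P + Q − R = 208012 + 58786 − 4862 = 261936.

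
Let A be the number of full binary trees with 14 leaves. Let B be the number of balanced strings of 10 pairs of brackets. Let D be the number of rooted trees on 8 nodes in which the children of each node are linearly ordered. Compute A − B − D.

725675

Full binary trees with 14 leaves have 14−1 = 13 internal nodes, so there are C_13 of them. So A = C_13 = 742900.
A balanced arrangement of 10 bracket pairs is a Dyck word of semilength 10, so the count is C_10. So B = C_10 = 16796.
A rooted plane tree on 8 nodes has 7 edges, and such trees are counted by C_7. So D = C_7 = 429.
A − B − D = 742900 − 16796 − 429 = 725675.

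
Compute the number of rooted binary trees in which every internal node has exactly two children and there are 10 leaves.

4862

A full binary tree with L leaves has L−1 internal nodes and is counted by C_{L−1}; L = 10 gives C_9.
C_9 = C(18,9)/10 = 48620/10 = 4862.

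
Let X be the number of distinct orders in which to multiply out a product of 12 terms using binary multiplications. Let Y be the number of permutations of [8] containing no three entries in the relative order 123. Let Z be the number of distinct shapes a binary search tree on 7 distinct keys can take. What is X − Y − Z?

56927

Ways to associate a product of 12 factors correspond to binary trees on 12 leaves, so the count is C_11. So X = C_11 = 58786.
For any fixed pattern of length 3, the pattern-avoiding permutations of [8] number C_8. So Y = C_8 = 1430.
Rooted binary trees with 7 nodes (each child slot possibly empty) number C_7. So Z = C_7 = 429.
X − Y − Z = 58786 − 1430 − 429 = 56927.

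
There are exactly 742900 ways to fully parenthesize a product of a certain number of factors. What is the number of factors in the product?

Parenthesizations of m factors are counted by C_{m−1}. Since C_13 = 742900, the index is 13.
So the index is 13, and the number of factors is 13 + 1 = 14.

14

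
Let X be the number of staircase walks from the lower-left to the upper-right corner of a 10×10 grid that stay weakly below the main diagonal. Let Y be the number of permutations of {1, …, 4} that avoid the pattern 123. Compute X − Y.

Sub-diagonal monotone paths from (0,0) to (10,10) biject with Dyck paths of semilength 10, giving C_10. So X = C_10 = 16796.
Permutations of [n] avoiding any single length-3 pattern are counted by C_n; here n = 4. So Y = C_4 = 14.
X − Y = 16796 − 14 = 16782.

16782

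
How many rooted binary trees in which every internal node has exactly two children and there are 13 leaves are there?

208012

Full binary trees with 13 leaves have 13−1 = 12 internal nodes, so there are C_12 of them.
C_12 = C(24,12)/13 = 2704156/13 = 208012.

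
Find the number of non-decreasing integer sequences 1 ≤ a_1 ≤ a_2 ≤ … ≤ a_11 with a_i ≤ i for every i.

Weakly increasing sequences with a_i ≤ i biject with Dyck paths of semilength 11, so there are C_11.
C_11 = C(22,11)/12 = 705432/12 = 58786.

58786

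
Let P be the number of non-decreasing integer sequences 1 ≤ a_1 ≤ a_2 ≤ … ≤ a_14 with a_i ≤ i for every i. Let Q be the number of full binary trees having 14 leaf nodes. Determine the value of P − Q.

1931540

Such sub-staircase sequences of length n are counted by C_n; here n = 14. So P = C_14 = 2674440.
Full binary trees with 14 leaves have 14−1 = 13 internal nodes, so there are C_13 of them. So Q = C_13 = 742900.
P − Q = 2674440 − 742900 = 1931540.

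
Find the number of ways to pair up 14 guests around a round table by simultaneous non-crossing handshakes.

With 14 = 2·7 people, non-crossing handshake pairings are non-crossing perfect matchings on a circle, counted by C_7.
C_7 = C_6 · 2(2·6+1)/(6+2) = 132 · 26/8 = 429.

429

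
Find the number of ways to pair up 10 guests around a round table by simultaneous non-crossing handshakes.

Non-crossing handshake pairings of 2n people are counted by C_n; 10 people gives n = 5.
C_5 = C(10,5)/6 = 252/6 = 42.

42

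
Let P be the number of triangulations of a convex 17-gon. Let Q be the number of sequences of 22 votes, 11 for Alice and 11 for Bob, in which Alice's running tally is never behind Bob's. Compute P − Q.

A convex 17-gon is triangulated into 15 triangles, and the number of such triangulations is the Catalan number C_{17−2} = C_15. So P = C_15 = 9694845.
Reading a vote for the leader as '(' and for the other as ')' turns such a sequence into a balanced string of 11 pairs, so the count is C_11. So Q = C_11 = 58786.
P − Q = 9694845 − 58786 = 9636059.

9636059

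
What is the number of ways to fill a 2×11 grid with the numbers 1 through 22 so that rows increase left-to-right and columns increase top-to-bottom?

58786

Standard Young tableaux of shape 2×n are counted by C_n; here n = 11.
C_11 = C(22,11)/12 = 705432/12 = 58786.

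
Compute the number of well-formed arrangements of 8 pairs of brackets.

Balanced strings of n pairs of brackets are counted by C_n; here n = 8.
C_8 = C(16,8)/9 = 12870/9 = 1430.

1430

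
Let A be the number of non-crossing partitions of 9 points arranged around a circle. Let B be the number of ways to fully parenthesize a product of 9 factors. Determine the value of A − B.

3432

The non-crossing partitions of [9] form a lattice of size C_9. So A = C_9 = 4862.
Bracketing 9 factors into binary products is counted by C_{9−1} = C_8. So B = C_8 = 1430.
A − B = 4862 − 1430 = 3432.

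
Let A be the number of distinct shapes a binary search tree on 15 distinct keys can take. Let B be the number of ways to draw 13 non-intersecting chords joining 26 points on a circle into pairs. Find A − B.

8951945

There are C_n binary search tree shapes on n keys; with n = 15 that is C_15. So A = C_15 = 9694845.
Non-crossing perfect matchings of 2n points on a circle are counted by C_n; with 26 points, n = 13. So B = C_13 = 742900.
A − B = 9694845 − 742900 = 8951945.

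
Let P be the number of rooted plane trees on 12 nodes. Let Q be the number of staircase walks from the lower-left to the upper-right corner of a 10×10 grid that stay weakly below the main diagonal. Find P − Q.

A rooted plane tree on 12 nodes has 11 edges, and such trees are counted by C_11. So P = C_11 = 58786.
Monotone paths in an n×n grid that stay weakly below the diagonal are counted by C_n; here n = 10. So Q = C_10 = 16796.
P − Q = 58786 − 16796 = 41990.

41990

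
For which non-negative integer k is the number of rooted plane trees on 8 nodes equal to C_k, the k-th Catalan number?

Rooted ordered (plane) trees on m nodes have m−1 edges and are counted by C_{m−1}; m = 8 gives C_7.

7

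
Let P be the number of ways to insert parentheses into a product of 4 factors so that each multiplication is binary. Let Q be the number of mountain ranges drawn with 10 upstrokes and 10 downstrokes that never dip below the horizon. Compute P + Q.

16801

Parenthesizations of m factors correspond to full binary trees with m leaves, counted by C_{m−1}; m = 4 gives C_3. So P = C_3 = 5.
Paths of 10 up- and 10 down-steps that never dip below the axis are Dyck paths; their count is C_10. So Q = C_10 = 16796.
P + Q = 5 + 16796 = 16801.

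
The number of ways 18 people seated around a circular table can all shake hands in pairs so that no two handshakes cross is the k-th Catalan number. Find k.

Non-crossing handshake pairings of 2n people are counted by C_n; 18 people gives n = 9.

9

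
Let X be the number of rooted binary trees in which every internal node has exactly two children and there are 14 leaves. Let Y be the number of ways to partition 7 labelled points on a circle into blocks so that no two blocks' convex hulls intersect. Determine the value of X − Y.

A full binary tree with L leaves has L−1 internal nodes and is counted by C_{L−1}; L = 14 gives C_13. So X = C_13 = 742900.
The non-crossing partitions of [7] form a lattice of size C_7. So Y = C_7 = 429.
X − Y = 742900 − 429 = 742471.

742471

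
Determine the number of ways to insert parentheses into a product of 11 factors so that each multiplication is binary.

Parenthesizations of m factors correspond to full binary trees with m leaves, counted by C_{m−1}; m = 11 gives C_10.
C_10 = C(20,10)/11 = 184756/11 = 16796.

16796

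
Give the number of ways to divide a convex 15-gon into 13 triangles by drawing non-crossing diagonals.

742900

Triangulations of a convex m-gon are counted by C_{m−2}; with m = 15 this is C_13.
C_13 = C(26,13)/14 = 10400600/14 = 742900.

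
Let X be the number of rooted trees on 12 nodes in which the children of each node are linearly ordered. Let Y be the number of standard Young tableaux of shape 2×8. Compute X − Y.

57356

A rooted plane tree on 12 nodes has 11 edges, and such trees are counted by C_11. So X = C_11 = 58786.
By the hook-length formula (or a Dyck-path bijection), SYT of shape 2×8 number C_8. So Y = C_8 = 1430.
X − Y = 58786 − 1430 = 57356.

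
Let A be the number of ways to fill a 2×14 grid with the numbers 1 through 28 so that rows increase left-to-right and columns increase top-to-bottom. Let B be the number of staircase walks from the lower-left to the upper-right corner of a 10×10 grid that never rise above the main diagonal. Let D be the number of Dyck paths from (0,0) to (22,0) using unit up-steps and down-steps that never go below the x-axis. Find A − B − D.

2598858

Standard Young tableaux of shape 2×n are counted by C_n; here n = 14. So A = C_14 = 2674440.
Monotone paths in an n×n grid that stay weakly below the diagonal are counted by C_n; here n = 10. So B = C_10 = 16796.
Paths of 11 up- and 11 down-steps that never dip below the axis are Dyck paths; their count is C_11. So D = C_11 = 58786.
A − B − D = 2674440 − 16796 − 58786 = 2598858.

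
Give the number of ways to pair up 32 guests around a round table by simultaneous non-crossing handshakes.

35357670

Non-crossing handshake pairings of 2n people are counted by C_n; 32 people gives n = 16.
C_16 = C(32,16)/17 = 601080390/17 = 35357670.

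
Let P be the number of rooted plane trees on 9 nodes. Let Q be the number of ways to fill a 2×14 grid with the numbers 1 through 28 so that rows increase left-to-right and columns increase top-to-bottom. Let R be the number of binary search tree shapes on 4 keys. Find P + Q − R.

Rooted ordered (plane) trees on m nodes have m−1 edges and are counted by C_{m−1}; m = 9 gives C_8. So P = C_8 = 1430.
By the hook-length formula (or a Dyck-path bijection), SYT of shape 2×14 number C_14. So Q = C_14 = 2674440.
Binary trees (left/right distinguished) on n nodes are counted by C_n; here n = 4. So R = C_4 = 14.
P + Q − R = 1430 + 2674440 − 14 = 2675856.

2675856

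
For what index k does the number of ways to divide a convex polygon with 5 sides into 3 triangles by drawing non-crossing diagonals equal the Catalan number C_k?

3

Triangulations of a convex m-gon are counted by C_{m−2}; with m = 5 this is C_3.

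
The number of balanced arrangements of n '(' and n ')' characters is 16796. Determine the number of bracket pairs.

10

Balanced strings of n bracket-pairs are counted by C_n. Since C_10 = 16796, the index is 10.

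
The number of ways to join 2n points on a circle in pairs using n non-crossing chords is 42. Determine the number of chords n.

5

Non-crossing pairings of 2n points on a circle are counted by C_n. The Catalan number equal to 42 is C_5.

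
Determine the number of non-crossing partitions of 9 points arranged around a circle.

Non-crossing partitions of an n-element set are counted by C_n; here n = 9.
C_9 = C(18,9)/10 = 48620/10 = 4862.

4862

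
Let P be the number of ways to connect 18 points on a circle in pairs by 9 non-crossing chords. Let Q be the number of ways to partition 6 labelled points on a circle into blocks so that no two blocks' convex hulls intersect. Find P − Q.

Non-crossing perfect matchings of 2n points on a circle are counted by C_n; with 18 points, n = 9. So P = C_9 = 4862.
Non-crossing partitions of an n-element set are counted by C_n; here n = 6. So Q = C_6 = 132.
P − Q = 4862 − 132 = 4730.

4730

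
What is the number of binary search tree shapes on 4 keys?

There are C_n binary search tree shapes on n keys; with n = 4 that is C_4.
C_4 = C(8,4)/5 = 70/5 = 14.

14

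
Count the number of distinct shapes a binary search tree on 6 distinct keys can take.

132

Rooted binary trees with 6 nodes (each child slot possibly empty) number C_6.
C_6 = C_5 · 2(2·5+1)/(5+2) = 42 · 22/7 = 132.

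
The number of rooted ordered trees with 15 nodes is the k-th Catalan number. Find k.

14

Rooted ordered (plane) trees on m nodes have m−1 edges and are counted by C_{m−1}; m = 15 gives C_14.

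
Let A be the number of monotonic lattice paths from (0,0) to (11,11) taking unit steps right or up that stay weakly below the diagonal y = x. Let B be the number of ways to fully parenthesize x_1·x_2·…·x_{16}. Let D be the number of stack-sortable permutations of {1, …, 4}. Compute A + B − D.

9753617

Sub-diagonal monotone paths from (0,0) to (11,11) biject with Dyck paths of semilength 11, giving C_11. So A = C_11 = 58786.
Parenthesizations of m factors correspond to full binary trees with m leaves, counted by C_{m−1}; m = 16 gives C_15. So B = C_15 = 9694845.
Stack-sortable permutations are exactly the 231-avoiding ones, counted by C_n; here n = 4. So D = C_4 = 14.
A + B − D = 58786 + 9694845 − 14 = 9753617.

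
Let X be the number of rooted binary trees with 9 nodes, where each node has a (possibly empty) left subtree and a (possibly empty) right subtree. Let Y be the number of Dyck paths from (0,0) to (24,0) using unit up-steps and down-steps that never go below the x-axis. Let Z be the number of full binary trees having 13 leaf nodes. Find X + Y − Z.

Binary trees (left/right distinguished) on n nodes are counted by C_n; here n = 9. So X = C_9 = 4862.
Dyck paths of semilength n (length 2n) are counted by C_n; here n = 12. So Y = C_12 = 208012.
A full binary tree with L leaves has L−1 internal nodes and is counted by C_{L−1}; L = 13 gives C_12. So Z = C_12 = 208012.
X + Y − Z = 4862 + 208012 − 208012 = 4862.

4862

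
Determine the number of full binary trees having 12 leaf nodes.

58786

Full binary trees with 12 leaves have 12−1 = 11 internal nodes, so there are C_11 of them.
C_11 = 58786.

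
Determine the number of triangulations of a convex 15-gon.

Triangulations of a convex m-gon are counted by C_{m−2}; with m = 15 this is C_13.
C_13 = C(26,13)/14 = 10400600/14 = 742900.

742900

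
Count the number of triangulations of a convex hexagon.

14

The number of triangulations of a 6-gon is the Catalan number C_4 (index = sides − 2).
C_4 = 14.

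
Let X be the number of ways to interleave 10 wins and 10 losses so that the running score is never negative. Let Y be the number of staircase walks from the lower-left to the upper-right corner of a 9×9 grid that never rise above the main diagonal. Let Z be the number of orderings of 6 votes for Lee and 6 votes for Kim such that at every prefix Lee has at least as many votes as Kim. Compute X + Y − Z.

21526

Reading a vote for the leader as '(' and for the other as ')' turns such a sequence into a balanced string of 10 pairs, so the count is C_10. So X = C_10 = 16796.
Monotone paths in an n×n grid that stay weakly below the diagonal are counted by C_n; here n = 9. So Y = C_9 = 4862.
Reading a vote for the leader as '(' and for the other as ')' turns such a sequence into a balanced string of 6 pairs, so the count is C_6. So Z = C_6 = 132.
X + Y − Z = 16796 + 4862 − 132 = 21526.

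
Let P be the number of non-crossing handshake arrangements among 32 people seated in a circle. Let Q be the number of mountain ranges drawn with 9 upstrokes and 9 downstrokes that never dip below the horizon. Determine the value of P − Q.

35352808

Non-crossing handshake pairings of 2n people are counted by C_n; 32 people gives n = 16. So P = C_16 = 35357670.
A Dyck path with 9 up-steps and 9 down-steps has semilength 9, so there are C_9 of them. So Q = C_9 = 4862.
P − Q = 35357670 − 4862 = 35352808.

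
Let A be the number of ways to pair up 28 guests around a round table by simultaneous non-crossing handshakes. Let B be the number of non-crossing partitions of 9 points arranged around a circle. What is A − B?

2669578

Non-crossing handshake pairings of 2n people are counted by C_n; 28 people gives n = 14. So A = C_14 = 2674440.
Non-crossing partitions of an n-element set are counted by C_n; here n = 9. So B = C_9 = 4862.
A − B = 2674440 − 4862 = 2669578.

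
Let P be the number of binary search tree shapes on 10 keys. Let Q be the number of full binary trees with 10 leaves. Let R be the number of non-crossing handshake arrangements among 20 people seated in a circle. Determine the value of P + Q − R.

4862

There are C_n binary search tree shapes on n keys; with n = 10 that is C_10. So P = C_10 = 16796.
A full binary tree with L leaves has L−1 internal nodes and is counted by C_{L−1}; L = 10 gives C_9. So Q = C_9 = 4862.
Non-crossing handshake pairings of 2n people are counted by C_n; 20 people gives n = 10. So R = C_10 = 16796.
P + Q − R = 16796 + 4862 − 16796 = 4862.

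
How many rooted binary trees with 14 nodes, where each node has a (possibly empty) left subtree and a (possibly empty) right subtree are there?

Binary trees (left/right distinguished) on n nodes are counted by C_n; here n = 14.
C_14 = 2674440.

2674440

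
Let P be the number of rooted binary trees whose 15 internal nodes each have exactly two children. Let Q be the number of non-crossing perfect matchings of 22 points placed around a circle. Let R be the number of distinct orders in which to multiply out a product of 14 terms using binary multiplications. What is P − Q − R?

8893159

Full binary trees with n internal nodes are counted by C_n; here n = 15. So P = C_15 = 9694845.
Pairing 22 circle points by 11 non-crossing chords gives C_11 matchings. So Q = C_11 = 58786.
Bracketing 14 factors into binary products is counted by C_{14−1} = C_13. So R = C_13 = 742900.
P − Q − R = 9694845 − 58786 − 742900 = 8893159.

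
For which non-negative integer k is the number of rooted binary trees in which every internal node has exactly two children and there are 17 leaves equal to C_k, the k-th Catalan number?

Full binary trees with 17 leaves have 17−1 = 16 internal nodes, so there are C_16 of them.

16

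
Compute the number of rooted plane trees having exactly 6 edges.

A rooted plane tree with 6 edges has 7 nodes, and the count is C_6.
C_6 = C(12,6)/7 = 924/7 = 132.

132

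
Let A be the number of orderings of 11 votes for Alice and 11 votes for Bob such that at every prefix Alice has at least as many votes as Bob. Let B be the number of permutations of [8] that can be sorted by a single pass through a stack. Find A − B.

Ballot sequences with n votes each where one side never trails are Dyck words, counted by C_n; here n = 11. So A = C_11 = 58786.
Stack-sortable permutations are exactly the 231-avoiding ones, counted by C_n; here n = 8. So B = C_8 = 1430.
A − B = 58786 − 1430 = 57356.

57356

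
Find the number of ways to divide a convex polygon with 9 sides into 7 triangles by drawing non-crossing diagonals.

Triangulations of a convex m-gon are counted by C_{m−2}; with m = 9 this is C_7.
C_7 = C_6 · 2(2·6+1)/(6+2) = 132 · 26/8 = 429.

429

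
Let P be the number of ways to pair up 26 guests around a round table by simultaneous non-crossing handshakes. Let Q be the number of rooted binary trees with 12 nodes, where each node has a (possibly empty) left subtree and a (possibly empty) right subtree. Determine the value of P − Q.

534888

Non-crossing handshake pairings of 2n people are counted by C_n; 26 people gives n = 13. So P = C_13 = 742900.
There are C_n binary search tree shapes on n keys; with n = 12 that is C_12. So Q = C_12 = 208012.
P − Q = 742900 − 208012 = 534888.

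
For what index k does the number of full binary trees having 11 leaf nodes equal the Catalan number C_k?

10

Full binary trees with 11 leaves have 11−1 = 10 internal nodes, so there are C_10 of them.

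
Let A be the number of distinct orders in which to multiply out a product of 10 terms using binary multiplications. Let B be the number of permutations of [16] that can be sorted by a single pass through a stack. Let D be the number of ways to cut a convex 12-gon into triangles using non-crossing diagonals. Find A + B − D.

Parenthesizations of m factors correspond to full binary trees with m leaves, counted by C_{m−1}; m = 10 gives C_9. So A = C_9 = 4862.
Stack-sortable permutations are exactly the 231-avoiding ones, counted by C_n; here n = 16. So B = C_16 = 35357670.
A convex 12-gon is triangulated into 10 triangles, and the number of such triangulations is the Catalan number C_{12−2} = C_10. So D = C_10 = 16796.
A + B − D = 4862 + 35357670 − 16796 = 35345736.

35345736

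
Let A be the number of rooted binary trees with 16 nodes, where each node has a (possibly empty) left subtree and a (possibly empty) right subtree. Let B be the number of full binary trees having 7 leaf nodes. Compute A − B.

35357538

Binary trees (left/right distinguished) on n nodes are counted by C_n; here n = 16. So A = C_16 = 35357670.
A full binary tree with L leaves has L−1 internal nodes and is counted by C_{L−1}; L = 7 gives C_6. So B = C_6 = 132.
A − B = 35357670 − 132 = 35357538.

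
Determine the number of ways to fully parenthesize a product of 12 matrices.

Ways to associate a product of 12 factors correspond to binary trees on 12 leaves, so the count is C_11.
C_11 = C_10 · 2(2·10+1)/(10+2) = 16796 · 42/12 = 58786.

58786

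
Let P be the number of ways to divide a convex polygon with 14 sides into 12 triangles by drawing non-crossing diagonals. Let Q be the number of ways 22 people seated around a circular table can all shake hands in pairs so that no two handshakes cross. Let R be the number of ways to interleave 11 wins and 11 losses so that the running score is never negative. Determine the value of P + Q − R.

208012

A convex 14-gon is triangulated into 12 triangles, and the number of such triangulations is the Catalan number C_{14−2} = C_12. So P = C_12 = 208012.
With 22 = 2·11 people, non-crossing handshake pairings are non-crossing perfect matchings on a circle, counted by C_11. So Q = C_11 = 58786.
Ballot sequences with n votes each where one side never trails are Dyck words, counted by C_n; here n = 11. So R = C_11 = 58786.
P + Q − R = 208012 + 58786 − 58786 = 208012.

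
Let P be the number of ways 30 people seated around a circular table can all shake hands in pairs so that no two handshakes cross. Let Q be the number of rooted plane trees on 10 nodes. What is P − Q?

With 30 = 2·15 people, non-crossing handshake pairings are non-crossing perfect matchings on a circle, counted by C_15. So P = C_15 = 9694845.
Rooted ordered (plane) trees on m nodes have m−1 edges and are counted by C_{m−1}; m = 10 gives C_9. So Q = C_9 = 4862.
P − Q = 9694845 − 4862 = 9689983.

9689983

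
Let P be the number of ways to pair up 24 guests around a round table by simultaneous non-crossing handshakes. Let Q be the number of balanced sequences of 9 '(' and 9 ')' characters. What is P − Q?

203150

Non-crossing handshake pairings of 2n people are counted by C_n; 24 people gives n = 12. So P = C_12 = 208012.
Balanced strings of n pairs of brackets are counted by C_n; here n = 9. So Q = C_9 = 4862.
P − Q = 208012 − 4862 = 203150.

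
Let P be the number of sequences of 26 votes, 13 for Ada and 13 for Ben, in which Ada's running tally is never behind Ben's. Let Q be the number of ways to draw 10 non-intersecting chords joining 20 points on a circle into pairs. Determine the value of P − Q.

Ballot sequences with n votes each where one side never trails are Dyck words, counted by C_n; here n = 13. So P = C_13 = 742900.
Non-crossing perfect matchings of 2n points on a circle are counted by C_n; with 20 points, n = 10. So Q = C_10 = 16796.
P − Q = 742900 − 16796 = 726104.

726104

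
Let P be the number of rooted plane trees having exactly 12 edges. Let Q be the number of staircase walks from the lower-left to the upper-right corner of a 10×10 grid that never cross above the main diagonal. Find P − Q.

A rooted plane tree with 12 edges has 13 nodes, and the count is C_12. So P = C_12 = 208012.
Monotone paths in an n×n grid that stay weakly below the diagonal are counted by C_n; here n = 10. So Q = C_10 = 16796.
P − Q = 208012 − 16796 = 191216.

191216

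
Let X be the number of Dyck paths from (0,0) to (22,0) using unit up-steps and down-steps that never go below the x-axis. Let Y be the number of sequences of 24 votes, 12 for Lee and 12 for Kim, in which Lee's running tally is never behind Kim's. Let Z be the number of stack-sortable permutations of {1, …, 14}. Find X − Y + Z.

2525214

Paths of 11 up- and 11 down-steps that never dip below the axis are Dyck paths; their count is C_11. So X = C_11 = 58786.
Reading a vote for the leader as '(' and for the other as ')' turns such a sequence into a balanced string of 12 pairs, so the count is C_12. So Y = C_12 = 208012.
By Knuth's characterisation, the stack-sortable permutations of length 14 are the 231-avoiders, numbering C_14. So Z = C_14 = 2674440.
X − Y + Z = 58786 − 208012 + 2674440 = 2525214.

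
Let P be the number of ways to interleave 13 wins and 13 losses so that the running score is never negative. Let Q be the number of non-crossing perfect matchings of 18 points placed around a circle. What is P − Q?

738038

Reading a vote for the leader as '(' and for the other as ')' turns such a sequence into a balanced string of 13 pairs, so the count is C_13. So P = C_13 = 742900.
Non-crossing perfect matchings of 2n points on a circle are counted by C_n; with 18 points, n = 9. So Q = C_9 = 4862.
P − Q = 742900 − 4862 = 738038.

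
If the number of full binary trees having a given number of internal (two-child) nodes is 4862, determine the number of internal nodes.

9

Full binary trees with n internal nodes are counted by C_n. Since C_9 = 4862, the index is 9.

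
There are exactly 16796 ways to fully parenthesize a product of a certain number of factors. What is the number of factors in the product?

Parenthesizations of m factors are counted by C_{m−1}. Since C_10 = 16796, the index is 10.
So the index is 10, and the number of factors is 10 + 1 = 11.

11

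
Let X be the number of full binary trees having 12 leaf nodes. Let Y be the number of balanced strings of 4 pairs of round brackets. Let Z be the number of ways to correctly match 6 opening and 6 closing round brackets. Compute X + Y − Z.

58668

Full binary trees with 12 leaves have 12−1 = 11 internal nodes, so there are C_11 of them. So X = C_11 = 58786.
A balanced arrangement of 4 bracket pairs is a Dyck word of semilength 4, so the count is C_4. So Y = C_4 = 14.
With 6 pairs the number of balanced bracket strings is the Catalan number C_6. So Z = C_6 = 132.
X + Y − Z = 58786 + 14 − 132 = 58668.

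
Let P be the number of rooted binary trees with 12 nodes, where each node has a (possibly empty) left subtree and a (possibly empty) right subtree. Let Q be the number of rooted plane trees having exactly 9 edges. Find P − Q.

Rooted binary trees with 12 nodes (each child slot possibly empty) number C_12. So P = C_12 = 208012.
A rooted plane tree with 9 edges has 10 nodes, and the count is C_9. So Q = C_9 = 4862.
P − Q = 208012 − 4862 = 203150.

203150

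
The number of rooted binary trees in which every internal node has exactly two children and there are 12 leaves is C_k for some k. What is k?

Full binary trees with 12 leaves have 12−1 = 11 internal nodes, so there are C_11 of them.

11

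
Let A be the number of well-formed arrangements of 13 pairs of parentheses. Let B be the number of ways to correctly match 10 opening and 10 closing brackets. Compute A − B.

726104

Balanced strings of n pairs of brackets are counted by C_n; here n = 13. So A = C_13 = 742900.
A balanced arrangement of 10 bracket pairs is a Dyck word of semilength 10, so the count is C_10. So B = C_10 = 16796.
A − B = 742900 − 16796 = 726104.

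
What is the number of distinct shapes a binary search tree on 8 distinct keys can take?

1430

There are C_n binary search tree shapes on n keys; with n = 8 that is C_8.
C_8 = 1430.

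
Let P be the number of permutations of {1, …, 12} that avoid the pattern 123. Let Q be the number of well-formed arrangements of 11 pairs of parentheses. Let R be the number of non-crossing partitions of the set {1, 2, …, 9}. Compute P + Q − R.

261936

For any fixed pattern of length 3, the pattern-avoiding permutations of [12] number C_12. So P = C_12 = 208012.
Balanced strings of n pairs of brackets are counted by C_n; here n = 11. So Q = C_11 = 58786.
Non-crossing partitions of an n-element set are counted by C_n; here n = 9. So R = C_9 = 4862.
P + Q − R = 208012 + 58786 − 4862 = 261936.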